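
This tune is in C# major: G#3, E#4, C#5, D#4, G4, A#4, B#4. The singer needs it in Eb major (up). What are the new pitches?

Bb3 G4 Eb5 F4 Bbb4 C5 D5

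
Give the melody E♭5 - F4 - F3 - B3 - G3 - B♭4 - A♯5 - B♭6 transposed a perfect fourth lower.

Eb5 becomes Bb4
F4 becomes C4
F3 becomes C3
B3 becomes F#3
G3 becomes D3
Bb4 becomes F4
A#5 becomes E#5
Bb6 becomes F6

Bb4 C4 C3 F#3 D3 F4 E#5 F6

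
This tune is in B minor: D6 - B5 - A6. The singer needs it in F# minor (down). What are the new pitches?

A5 F#5 E6

From B down to F# is a perfect fourth; apply that to each pitch.
D6 to A5
B5 to F#5
A6 to E6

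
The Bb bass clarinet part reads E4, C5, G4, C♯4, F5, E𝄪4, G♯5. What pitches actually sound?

D3 Bb3 F3 B2 Eb4 D##3 F#4

The Bb bass clarinet sounds a major ninth below written, so transpose each written note down a major ninth.
E4 -> D3
C5 -> Bb3
G4 -> F3
C#4 -> B2
F5 -> Eb4
E##4 -> D##3
G#5 -> F#4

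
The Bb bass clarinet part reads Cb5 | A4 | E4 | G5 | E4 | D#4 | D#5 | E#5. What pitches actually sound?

The Bb bass clarinet sounds a major ninth below written, so transpose each written note down a major ninth.
Cb5 -> Bbb3
A4 -> G3
E4 -> D3
G5 -> F4
E4 -> D3
D#4 -> C#3
D#5 -> C#4
E#5 -> D#4

Bbb3 G3 D3 F4 D3 C#3 C#4 D#4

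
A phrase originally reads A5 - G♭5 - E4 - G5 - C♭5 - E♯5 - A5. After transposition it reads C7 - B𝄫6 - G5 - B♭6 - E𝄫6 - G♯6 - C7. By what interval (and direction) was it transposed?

From A5 to C7 is 10 letter names — a tenth of some quality.
A5 to C7 is 15 semitones, which makes it a minor tenth; the second version is higher, so the direction is up.
Checking another pair — A5 → C7 — gives the same interval.

up a minor tenth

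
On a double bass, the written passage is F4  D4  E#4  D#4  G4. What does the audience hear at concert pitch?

F3 D3 E#3 D#3 G3

Written C4 on the double bass sounds as C3, a perfect octave lower; apply that shift to every note.
F4 gives F3
D4 gives D3
E#4 gives E#3
D#4 gives D#3
G4 gives G3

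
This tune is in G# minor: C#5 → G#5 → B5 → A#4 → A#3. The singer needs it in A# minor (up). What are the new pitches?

D#5 A#5 C#6 B#4 B#3

G# minor to A# minor up is a major second, so every note moves up by that interval.
C#5 becomes D#5
G#5 becomes A#5
B5 becomes C#6
A#4 becomes B#4
A#3 becomes B#3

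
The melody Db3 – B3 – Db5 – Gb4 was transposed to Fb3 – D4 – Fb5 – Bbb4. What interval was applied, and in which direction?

Take the first pair: Db3 → Fb3. D to F spans 3 letter names, so the interval is some kind of third.
Db3 to Fb3 is 3 semitones, which makes it a minor third; the second version is higher, so the direction is up.
Checking another pair — Gb4 → Bbb4 — gives the same interval.

up a minor third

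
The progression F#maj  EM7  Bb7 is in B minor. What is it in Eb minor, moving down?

Bbmaj AbM7 Ebb7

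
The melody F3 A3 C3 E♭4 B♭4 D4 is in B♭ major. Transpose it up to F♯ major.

B♭ major to F♯ major up is an augmented fifth, so every note moves up by that interval.
F3 -> C#4
A3 -> E#4
C3 -> G#3
Eb4 -> B4
Bb4 -> F#5
D4 -> A#4

C#4 E#4 G#3 B4 F#5 A#4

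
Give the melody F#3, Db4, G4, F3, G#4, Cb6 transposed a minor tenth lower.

D#2 Bb2 E3 D2 E#3 Ab4

F#3: a tenth down reaches D, and 15 semitones makes it D#2.
Db4: a tenth down reaches B, and 15 semitones makes it Bb2.
A minor tenth down from G4 gives E3.
F3: a tenth down reaches D, and 15 semitones makes it D2.
G#4: a tenth down reaches E, and 15 semitones makes it E#3.
Cb6 down a minor tenth is Ab4.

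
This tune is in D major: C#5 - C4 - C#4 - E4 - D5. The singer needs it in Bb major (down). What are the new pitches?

A4 Ab3 A3 C4 Bb4

From D down to Bb is a major third; apply that to each pitch.
C#5 → A4
C4 → Ab3
C#4 → A3
E4 → C4
D5 → Bb4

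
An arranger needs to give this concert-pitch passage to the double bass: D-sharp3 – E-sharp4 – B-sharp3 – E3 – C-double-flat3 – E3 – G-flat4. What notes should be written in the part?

Written C4 sounds as C3 on the double bass, so concert pitches are written a perfect octave up.
D#3 becomes D#4
E#4 becomes E#5
B#3 becomes B#4
E3 becomes E4
Cbb3 becomes Cbb4
E3 becomes E4
Gb4 becomes Gb5

D#4 E#5 B#4 E4 Cbb4 E4 Gb5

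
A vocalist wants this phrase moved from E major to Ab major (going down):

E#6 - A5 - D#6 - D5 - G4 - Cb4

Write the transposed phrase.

A5 Db5 G5 Gb4 Cb4 Fbb3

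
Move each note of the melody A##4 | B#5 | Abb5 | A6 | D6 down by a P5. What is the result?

A##4 down a perfect fifth is D##4.
B#5 down a perfect fifth is E#5.
Abb5: a fifth down reaches D, and 7 semitones makes it Dbb5.
A perfect fifth down from A6 gives D6.
D6 down a perfect fifth is G5.

D##4 E#5 Dbb5 D6 G5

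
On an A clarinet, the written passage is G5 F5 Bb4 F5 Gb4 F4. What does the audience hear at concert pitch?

Written C4 on the A clarinet sounds as A3, a minor third lower; apply that shift to every note.
G5 -> E5
F5 -> D5
Bb4 -> G4
F5 -> D5
Gb4 -> Eb4
F4 -> D4

E5 D5 G4 D5 Eb4 D4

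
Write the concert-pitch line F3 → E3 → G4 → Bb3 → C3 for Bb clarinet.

The Bb clarinet sounds a major second below written, so the written part must be a major second above concert — transpose each note up.
F3 to G3
E3 to F#3
G4 to A4
Bb3 to C4
C3 to D3

G3 F#3 A4 C4 D3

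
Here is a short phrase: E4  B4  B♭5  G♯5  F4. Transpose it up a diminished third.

E4 becomes Gb4
B4 becomes Db5
Bb5 becomes Dbb6
G#5 becomes Bb5
F4 becomes Abb4

Gb4 Db5 Dbb6 Bb5 Abb4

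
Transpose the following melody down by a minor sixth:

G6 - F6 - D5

B5 A5 F#4

G6 down a minor sixth is B5.
A minor sixth down from F6 gives A5.
D5: a sixth down reaches F, and 8 semitones makes it F#4.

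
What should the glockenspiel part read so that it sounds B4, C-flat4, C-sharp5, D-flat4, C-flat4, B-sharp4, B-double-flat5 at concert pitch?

The glockenspiel sounds a perfect fifteenth above written, so the written part must be a perfect fifteenth below concert — transpose each note down.
B4 gives B2
Cb4 gives Cb2
C#5 gives C#3
Db4 gives Db2
Cb4 gives Cb2
B#4 gives B#2
Bbb5 gives Bbb3

B2 Cb2 C#3 Db2 Cb2 B#2 Bbb3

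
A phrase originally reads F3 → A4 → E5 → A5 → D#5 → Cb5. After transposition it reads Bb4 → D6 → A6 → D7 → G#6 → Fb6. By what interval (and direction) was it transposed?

up a perfect eleventh

Take the first pair: F3 → Bb4. F to B spans 11 letter names, so the interval is some kind of eleventh.
F3 to Bb4 is 17 semitones, which makes it a perfect eleventh; the second version is higher, so the direction is up.
Checking another pair — Cb5 → Fb6 — gives the same interval.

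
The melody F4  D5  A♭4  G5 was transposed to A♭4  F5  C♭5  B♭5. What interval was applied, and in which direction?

up a minor third

Take the first pair: F4 → Ab4. F to A spans 3 letter names, so the interval is some kind of third.
F4 to Ab4 is 3 semitones, which makes it a minor third; the second version is higher, so the direction is up.
Checking another pair — G5 → Bb5 — gives the same interval.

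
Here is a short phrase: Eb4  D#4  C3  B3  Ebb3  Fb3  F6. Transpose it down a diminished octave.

Eb4 gives E3
D#4 gives D##3
C3 gives C#2
B3 gives B#2
Ebb3 gives Eb2
Fb3 gives F2
F6 gives F#5

E3 D##3 C#2 B#2 Eb2 F2 F#5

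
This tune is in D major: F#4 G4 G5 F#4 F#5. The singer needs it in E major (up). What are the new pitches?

G#4 A4 A5 G#4 G#5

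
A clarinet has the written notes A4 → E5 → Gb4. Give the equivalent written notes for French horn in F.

First find concert pitch: the A clarinet sounds a minor third below written, so A4 E5 Gb4 sounds F#4 C#5 Eb4.
Then write for French horn in F: it sounds a perfect fifth below written, so the part must be a perfect fifth above concert.
F#4 → C#5
C#5 → G#5
Eb4 → Bb4

C#5 G#5 Bb4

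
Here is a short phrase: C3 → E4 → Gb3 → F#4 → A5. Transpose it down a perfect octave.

C2 E3 Gb2 F#3 A4

C3 down a perfect octave is C2.
E4 down a perfect octave is E3.
A perfect octave down from Gb3 gives Gb2.
A perfect octave down from F#4 gives F#3.
A perfect octave down from A5 gives A4.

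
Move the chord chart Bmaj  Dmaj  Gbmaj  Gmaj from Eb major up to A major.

Eb major up to A major is an augmented fourth; each chord root moves by that interval while the quality stays the same.
Bmaj: root B up an augmented fourth → E#, giving E#maj.
Dmaj: root D up an augmented fourth → G#, giving G#maj.
Gbmaj: root Gb up an augmented fourth → C, giving Cmaj.
Gmaj: root G up an augmented fourth → C#, giving C#maj.

E#maj G#maj Cmaj C#maj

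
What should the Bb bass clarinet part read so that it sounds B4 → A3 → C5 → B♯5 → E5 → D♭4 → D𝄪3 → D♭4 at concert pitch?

C#6 B4 D6 C##7 F#6 Eb5 E##4 Eb5

Written C4 sounds as Bb2 on the Bb bass clarinet, so concert pitches are written a major ninth up.
B4 becomes C#6
A3 becomes B4
C5 becomes D6
B#5 becomes C##7
E5 becomes F#6
Db4 becomes Eb5
D##3 becomes E##4
Db4 becomes Eb5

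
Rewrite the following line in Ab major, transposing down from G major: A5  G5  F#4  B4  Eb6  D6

Bb4 Ab4 G3 C4 Fb5 Eb5

From G down to Ab is a major seventh; apply that to each pitch.
A5 gives Bb4
G5 gives Ab4
F#4 gives G3
B4 gives C4
Eb6 gives Fb5
D6 gives Eb5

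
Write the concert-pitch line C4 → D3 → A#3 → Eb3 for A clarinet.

Eb4 F3 C#4 Gb3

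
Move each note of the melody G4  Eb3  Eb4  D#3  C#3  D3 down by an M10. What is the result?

G4 → Eb3
Eb3 → Cb2
Eb4 → Cb3
D#3 → B1
C#3 → A1
D3 → Bb1

Eb3 Cb2 Cb3 B1 A1 Bb1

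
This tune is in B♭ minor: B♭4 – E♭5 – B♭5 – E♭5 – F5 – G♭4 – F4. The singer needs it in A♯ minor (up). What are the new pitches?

B♭ minor to A♯ minor up is an augmented seventh, so every note moves up by that interval.
Bb4 to A#5
Eb5 to D#6
Bb5 to A#6
Eb5 to D#6
F5 to E#6
Gb4 to F#5
F4 to E#5

A#5 D#6 A#6 D#6 E#6 F#5 E#5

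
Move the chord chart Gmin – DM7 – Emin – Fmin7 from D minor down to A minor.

Dmin AM7 Bmin Cmin7

D minor down to A minor is a perfect fourth; each chord root moves by that interval while the quality stays the same.
Gmin: root G down a perfect fourth → D, giving Dmin.
DM7: root D down a perfect fourth → A, giving AM7.
Emin: root E down a perfect fourth → B, giving Bmin.
Fmin7: root F down a perfect fourth → C, giving Cmin7.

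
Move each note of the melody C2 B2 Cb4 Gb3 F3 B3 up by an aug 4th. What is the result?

An augmented fourth up from C2 gives F#2.
B2 up an augmented fourth is E#3.
Cb4: a fourth up reaches F, and 6 semitones makes it F4.
Gb3 up an augmented fourth is C4.
F3: a fourth up reaches B, and 6 semitones makes it B3.
An augmented fourth up from B3 gives E#4.

F#2 E#3 F4 C4 B3 E#4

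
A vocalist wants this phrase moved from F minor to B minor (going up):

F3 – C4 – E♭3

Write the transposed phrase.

From F up to B is an augmented fourth; apply that to each pitch.
F3 to B3
C4 to F#4
Eb3 to A3

B3 F#4 A3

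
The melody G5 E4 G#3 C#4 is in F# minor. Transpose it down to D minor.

F# minor to D minor down is a major third, so every note moves down by that interval.
G5 gives Eb5
E4 gives C4
G#3 gives E3
C#4 gives A3

Eb5 C4 E3 A3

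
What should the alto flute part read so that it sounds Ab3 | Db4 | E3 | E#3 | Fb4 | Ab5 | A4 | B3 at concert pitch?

Written C4 sounds as G3 on the alto flute, so concert pitches are written a perfect fourth up.
Ab3 becomes Db4
Db4 becomes Gb4
E3 becomes A3
E#3 becomes A#3
Fb4 becomes Bbb4
Ab5 becomes Db6
A4 becomes D5
B3 becomes E4

Db4 Gb4 A3 A#3 Bbb4 Db6 D5 E4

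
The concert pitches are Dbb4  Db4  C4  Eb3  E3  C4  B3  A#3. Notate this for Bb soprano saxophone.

Ebb4 Eb4 D4 F3 F#3 D4 C#4 B#3

The Bb soprano saxophone sounds a major second below written, so the written part must be a major second above concert — transpose each note up.
Dbb4 gives Ebb4
Db4 gives Eb4
C4 gives D4
Eb3 gives F3
E3 gives F#3
C4 gives D4
B3 gives C#4
A#3 gives B#3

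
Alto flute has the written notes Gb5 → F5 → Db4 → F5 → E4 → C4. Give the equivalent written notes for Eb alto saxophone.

First find concert pitch: the alto flute sounds a perfect fourth below written, so Gb5 F5 Db4 F5 E4 C4 sounds Db5 C5 Ab3 C5 B3 G3.
Then write for Eb alto saxophone: it sounds a major sixth below written, so the part must be a major sixth above concert.
Db5 → Bb5
C5 → A5
Ab3 → F4
C5 → A5
B3 → G#4
G3 → E4

Bb5 A5 F4 A5 G#4 E4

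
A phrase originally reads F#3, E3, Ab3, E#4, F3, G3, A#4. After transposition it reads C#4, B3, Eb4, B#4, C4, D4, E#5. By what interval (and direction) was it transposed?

up a perfect fifth

Take the first pair: F#3 → C#4. F to C spans 5 letter names, so the interval is some kind of fifth.
F#3 to C#4 is 7 semitones, which makes it a perfect fifth; the second version is higher, so the direction is up.
Checking another pair — A#4 → E#5 — gives the same interval.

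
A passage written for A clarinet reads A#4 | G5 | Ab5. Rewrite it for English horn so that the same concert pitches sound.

C##5 B5 C6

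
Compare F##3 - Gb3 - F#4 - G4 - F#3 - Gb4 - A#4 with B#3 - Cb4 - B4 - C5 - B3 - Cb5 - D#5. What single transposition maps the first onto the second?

up a perfect fourth

From F##3 to B#3 is 4 letter names — a fourth of some quality.
F##3 to B#3 is 5 semitones, which makes it a perfect fourth; the second version is higher, so the direction is up.
Checking another pair — A#4 → D#5 — gives the same interval.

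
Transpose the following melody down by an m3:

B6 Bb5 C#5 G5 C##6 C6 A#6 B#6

B6 -> G#6
Bb5 -> G5
C#5 -> A#4
G5 -> E5
C##6 -> A##5
C6 -> A5
A#6 -> F##6
B#6 -> G##6

G#6 G5 A#4 E5 A##5 A5 F##6 G##6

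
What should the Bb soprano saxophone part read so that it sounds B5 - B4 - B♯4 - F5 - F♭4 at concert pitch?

Written C4 sounds as Bb3 on the Bb soprano saxophone, so concert pitches are written a major second up.
B5 becomes C#6
B4 becomes C#5
B#4 becomes C##5
F5 becomes G5
Fb4 becomes Gb4

C#6 C#5 C##5 G5 Gb4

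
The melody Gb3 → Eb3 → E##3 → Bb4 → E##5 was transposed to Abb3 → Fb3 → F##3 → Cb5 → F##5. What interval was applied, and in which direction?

up a minor second

Take the first pair: Gb3 → Abb3. G to A spans 2 letter names, so the interval is some kind of second.
Gb3 to Abb3 is 1 semitone, which makes it a minor second; the second version is higher, so the direction is up.
Checking another pair — E##5 → F##5 — gives the same interval.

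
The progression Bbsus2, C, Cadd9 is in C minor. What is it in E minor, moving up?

C minor up to E minor is a major third; each chord root moves by that interval while the quality stays the same.
Bbsus2: root Bb up a major third → D, giving Dsus2.
C: root C up a major third → E, giving E.
Cadd9: root C up a major third → E, giving Eadd9.

Dsus2 E Eadd9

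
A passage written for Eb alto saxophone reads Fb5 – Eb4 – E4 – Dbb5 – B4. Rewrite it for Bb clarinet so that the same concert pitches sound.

Bbb4 Ab3 A3 Gbb4 E4

First find concert pitch: the Eb alto saxophone sounds a major sixth below written, so Fb5 Eb4 E4 Dbb5 B4 sounds Abb4 Gb3 G3 Fbb4 D4.
Then write for Bb clarinet: it sounds a major second below written, so the part must be a major second above concert.
Abb4 → Bbb4
Gb3 → Ab3
G3 → A3
Fbb4 → Gbb4
D4 → E4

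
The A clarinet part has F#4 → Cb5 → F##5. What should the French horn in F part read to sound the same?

First find concert pitch: the A clarinet sounds a minor third below written, so F#4 Cb5 F##5 sounds D#4 Ab4 D##5.
Then write for French horn in F: it sounds a perfect fifth below written, so the part must be a perfect fifth above concert.
D#4 → A#4
Ab4 → Eb5
D##5 → A##5

A#4 Eb5 A##5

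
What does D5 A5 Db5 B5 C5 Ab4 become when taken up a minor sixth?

Bb5 F6 Bbb5 G6 Ab5 Fb5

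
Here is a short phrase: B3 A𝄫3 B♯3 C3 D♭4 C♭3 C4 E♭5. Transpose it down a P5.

A perfect fifth down from B3 gives E3.
Abb3: a fifth down reaches D, and 7 semitones makes it Dbb3.
B#3: a fifth down reaches E, and 7 semitones makes it E#3.
C3: a fifth down reaches F, and 7 semitones makes it F2.
Db4 down a perfect fifth is Gb3.
Cb3 down a perfect fifth is Fb2.
A perfect fifth down from C4 gives F3.
Eb5: a fifth down reaches A, and 7 semitones makes it Ab4.

E3 Dbb3 E#3 F2 Gb3 Fb2 F3 Ab4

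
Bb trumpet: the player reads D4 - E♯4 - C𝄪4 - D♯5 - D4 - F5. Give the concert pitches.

C4 D#4 B#3 C#5 C4 Eb5

Written C4 on the Bb trumpet sounds as Bb3, a major second lower; apply that shift to every note.
D4 to C4
E#4 to D#4
C##4 to B#3
D#5 to C#5
D4 to C4
F5 to Eb5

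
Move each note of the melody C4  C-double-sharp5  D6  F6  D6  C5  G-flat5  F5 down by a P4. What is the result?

G3 G##4 A5 C6 A5 G4 Db5 C5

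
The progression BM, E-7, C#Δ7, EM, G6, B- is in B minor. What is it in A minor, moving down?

B minor down to A minor is a major second; each chord root moves by that interval while the quality stays the same.
BM: root B down a major second → A, giving AM.
E-7: root E down a major second → D, giving D-7.
C#Δ7: root C# down a major second → B, giving BΔ7.
EM: root E down a major second → D, giving DM.
G6: root G down a major second → F, giving F6.
B-: root B down a major second → A, giving A-.

AM D-7 BΔ7 DM F6 A-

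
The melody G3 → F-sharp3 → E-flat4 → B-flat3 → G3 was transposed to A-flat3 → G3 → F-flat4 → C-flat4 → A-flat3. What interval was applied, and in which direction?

Take the first pair: G3 → Ab3. G to A spans 2 letter names, so the interval is some kind of second.
G3 to Ab3 is 1 semitone, which makes it a minor second; the second version is higher, so the direction is up.
Checking another pair — G3 → Ab3 — gives the same interval.

up a minor second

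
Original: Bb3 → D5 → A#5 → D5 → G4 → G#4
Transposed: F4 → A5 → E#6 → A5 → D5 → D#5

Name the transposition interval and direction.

up a perfect fifth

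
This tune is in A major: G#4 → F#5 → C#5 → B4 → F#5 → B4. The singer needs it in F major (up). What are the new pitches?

From A up to F is a minor sixth; apply that to each pitch.
G#4 becomes E5
F#5 becomes D6
C#5 becomes A5
B4 becomes G5
F#5 becomes D6
B4 becomes G5

E5 D6 A5 G5 D6 G5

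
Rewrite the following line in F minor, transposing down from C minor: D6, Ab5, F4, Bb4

G5 Db5 Bb3 Eb4

From C down to F is a perfect fifth; apply that to each pitch.
D6 to G5
Ab5 to Db5
F4 to Bb3
Bb4 to Eb4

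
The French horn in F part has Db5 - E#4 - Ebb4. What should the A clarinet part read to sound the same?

First find concert pitch: the French horn in F sounds a perfect fifth below written, so Db5 E#4 Ebb4 sounds Gb4 A#3 Abb3.
Then write for A clarinet: it sounds a minor third below written, so the part must be a minor third above concert.
Gb4 → Bbb4
A#3 → C#4
Abb3 → Cbb4

Bbb4 C#4 Cbb4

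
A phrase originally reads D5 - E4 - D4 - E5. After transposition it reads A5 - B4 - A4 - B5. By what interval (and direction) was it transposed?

From D5 to A5 is 5 letter names — a fifth of some quality.
D5 to A5 is 7 semitones, which makes it a perfect fifth; the second version is higher, so the direction is up.
Checking another pair — E5 → B5 — gives the same interval.

up a perfect fifth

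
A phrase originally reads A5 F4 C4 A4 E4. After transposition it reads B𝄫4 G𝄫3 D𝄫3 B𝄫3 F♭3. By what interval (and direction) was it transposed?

down an augmented seventh

From A5 to Bbb4 is 7 letter names — a seventh of some quality.
Bbb4 to A5 is 12 semitones, which makes it an augmented seventh; the second version is lower, so the direction is down.
Checking another pair — E4 → Fb3 — gives the same interval.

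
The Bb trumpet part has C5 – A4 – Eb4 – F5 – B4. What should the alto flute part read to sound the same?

Eb5 C5 Gb4 Ab5 D5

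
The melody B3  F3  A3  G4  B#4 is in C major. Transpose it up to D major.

From C up to D is a major second; apply that to each pitch.
B3 gives C#4
F3 gives G3
A3 gives B3
G4 gives A4
B#4 gives C##5

C#4 G3 B3 A4 C##5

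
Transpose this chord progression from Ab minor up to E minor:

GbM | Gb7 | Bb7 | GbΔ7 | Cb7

Ab minor up to E minor is an augmented fifth; each chord root moves by that interval while the quality stays the same.
GbM: root Gb up an augmented fifth → D, giving DM.
Gb7: root Gb up an augmented fifth → D, giving D7.
Bb7: root Bb up an augmented fifth → F#, giving F#7.
GbΔ7: root Gb up an augmented fifth → D, giving DΔ7.
Cb7: root Cb up an augmented fifth → G, giving G7.

DM D7 F#7 DΔ7 G7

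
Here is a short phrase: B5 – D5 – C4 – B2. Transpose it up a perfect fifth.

F#6 A5 G4 F#3

B5 becomes F#6
D5 becomes A5
C4 becomes G4
B2 becomes F#3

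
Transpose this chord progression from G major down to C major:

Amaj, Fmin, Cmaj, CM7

G major down to C major is a perfect fifth; each chord root moves by that interval while the quality stays the same.
Amaj: root A down a perfect fifth → D, giving Dmaj.
Fmin: root F down a perfect fifth → Bb, giving Bbmin.
Cmaj: root C down a perfect fifth → F, giving Fmaj.
CM7: root C down a perfect fifth → F, giving FM7.

Dmaj Bbmin Fmaj FM7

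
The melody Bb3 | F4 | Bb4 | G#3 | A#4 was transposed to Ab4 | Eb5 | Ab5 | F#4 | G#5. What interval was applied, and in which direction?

up a minor seventh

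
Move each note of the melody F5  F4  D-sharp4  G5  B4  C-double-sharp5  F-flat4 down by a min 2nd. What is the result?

E5 E4 C##4 F#5 A#4 B##4 Eb4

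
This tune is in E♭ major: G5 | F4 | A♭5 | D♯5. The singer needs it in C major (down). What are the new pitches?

E5 D4 F5 B#4

E♭ major to C major down is a minor third, so every note moves down by that interval.
G5 gives E5
F4 gives D4
Ab5 gives F5
D#5 gives B#4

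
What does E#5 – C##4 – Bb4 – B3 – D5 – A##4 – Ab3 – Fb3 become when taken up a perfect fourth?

E#5 -> A#5
C##4 -> F##4
Bb4 -> Eb5
B3 -> E4
D5 -> G5
A##4 -> D##5
Ab3 -> Db4
Fb3 -> Bbb3

A#5 F##4 Eb5 E4 G5 D##5 Db4 Bbb3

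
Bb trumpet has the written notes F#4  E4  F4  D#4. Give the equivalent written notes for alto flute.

First find concert pitch: the Bb trumpet sounds a major second below written, so F#4 E4 F4 D#4 sounds E4 D4 Eb4 C#4.
Then write for alto flute: it sounds a perfect fourth below written, so the part must be a perfect fourth above concert.
E4 → A4
D4 → G4
Eb4 → Ab4
C#4 → F#4

A4 G4 Ab4 F#4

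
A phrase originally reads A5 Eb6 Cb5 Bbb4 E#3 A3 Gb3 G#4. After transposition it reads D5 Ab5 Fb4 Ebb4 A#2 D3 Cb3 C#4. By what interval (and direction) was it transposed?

down a perfect fifth

From A5 to D5 is 5 letter names — a fifth of some quality.
D5 to A5 is 7 semitones, which makes it a perfect fifth; the second version is lower, so the direction is down.
Checking another pair — G#4 → C#4 — gives the same interval.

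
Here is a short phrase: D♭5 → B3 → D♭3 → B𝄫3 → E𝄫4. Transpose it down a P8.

Db4 B2 Db2 Bbb2 Ebb3

Db5: an octave down reaches D, and 12 semitones makes it Db4.
B3: an octave down reaches B, and 12 semitones makes it B2.
Db3 down a perfect octave is Db2.
A perfect octave down from Bbb3 gives Bbb2.
Ebb4: an octave down reaches E, and 12 semitones makes it Ebb3.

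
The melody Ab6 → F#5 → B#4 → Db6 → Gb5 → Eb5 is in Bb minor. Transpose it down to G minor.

F6 D#5 G##4 Bb5 Eb5 C5

Bb minor to G minor down is a minor third, so every note moves down by that interval.
Ab6 -> F6
F#5 -> D#5
B#4 -> G##4
Db6 -> Bb5
Gb5 -> Eb5
Eb5 -> C5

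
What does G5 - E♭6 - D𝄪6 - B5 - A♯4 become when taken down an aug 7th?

Abb4 Fbb5 E5 Cb5 Bb3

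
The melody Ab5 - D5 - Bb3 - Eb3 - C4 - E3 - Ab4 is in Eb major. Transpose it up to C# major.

F#6 B#5 G#4 C#4 A#4 C##4 F#5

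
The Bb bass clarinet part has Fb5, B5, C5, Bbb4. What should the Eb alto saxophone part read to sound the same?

Cb5 F#5 G4 Fb4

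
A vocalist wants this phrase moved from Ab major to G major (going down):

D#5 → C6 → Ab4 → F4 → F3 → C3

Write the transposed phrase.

C##5 B5 G4 E4 E3 B2

From Ab down to G is a minor second; apply that to each pitch.
D#5 to C##5
C6 to B5
Ab4 to G4
F4 to E4
F3 to E3
C3 to B2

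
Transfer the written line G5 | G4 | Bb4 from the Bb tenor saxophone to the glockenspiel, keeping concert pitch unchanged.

First find concert pitch: the Bb tenor saxophone sounds a major ninth below written, so G5 G4 Bb4 sounds F4 F3 Ab3.
Then write for glockenspiel: it sounds a perfect fifteenth above written, so the part must be a perfect fifteenth below concert.
F4 → F2
F3 → F1
Ab3 → Ab1

F2 F1 Ab1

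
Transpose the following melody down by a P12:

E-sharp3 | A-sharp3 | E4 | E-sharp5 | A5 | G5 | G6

A#1 D#2 A2 A#3 D4 C4 C5

E#3 becomes A#1
A#3 becomes D#2
E4 becomes A2
E#5 becomes A#3
A5 becomes D4
G5 becomes C4
G6 becomes C5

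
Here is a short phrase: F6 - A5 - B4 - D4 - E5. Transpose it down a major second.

Eb6 G5 A4 C4 D5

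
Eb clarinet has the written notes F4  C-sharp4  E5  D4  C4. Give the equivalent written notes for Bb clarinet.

Bb4 F#4 A5 G4 F4

First find concert pitch: the Eb clarinet sounds a minor third above written, so F4 C-sharp4 E5 D4 C4 sounds Ab4 E4 G5 F4 Eb4.
Then write for Bb clarinet: it sounds a major second below written, so the part must be a major second above concert.
Ab4 → Bb4
E4 → F#4
G5 → A5
F4 → G4
Eb4 → F4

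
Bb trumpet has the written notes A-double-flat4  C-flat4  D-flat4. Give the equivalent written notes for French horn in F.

Dbb5 Fb4 Gb4

First find concert pitch: the Bb trumpet sounds a major second below written, so A-double-flat4 C-flat4 D-flat4 sounds Gbb4 Bbb3 Cb4.
Then write for French horn in F: it sounds a perfect fifth below written, so the part must be a perfect fifth above concert.
Gbb4 → Dbb5
Bbb3 → Fb4
Cb4 → Gb4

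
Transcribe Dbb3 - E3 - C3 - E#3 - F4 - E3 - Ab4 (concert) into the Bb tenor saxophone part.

Ebb4 F#4 D4 F##4 G5 F#4 Bb5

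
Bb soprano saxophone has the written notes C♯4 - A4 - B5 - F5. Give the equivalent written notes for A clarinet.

D4 Bb4 C6 Gb5

First find concert pitch: the Bb soprano saxophone sounds a major second below written, so C♯4 A4 B5 F5 sounds B3 G4 A5 Eb5.
Then write for A clarinet: it sounds a minor third below written, so the part must be a minor third above concert.
B3 → D4
G4 → Bb4
A5 → C6
Eb5 → Gb5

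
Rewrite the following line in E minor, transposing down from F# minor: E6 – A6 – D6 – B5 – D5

D6 G6 C6 A5 C5

From F# down to E is a major second; apply that to each pitch.
E6 -> D6
A6 -> G6
D6 -> C6
B5 -> A5
D5 -> C5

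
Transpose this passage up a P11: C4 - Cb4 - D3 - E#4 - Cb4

F5 Fb5 G4 A#5 Fb5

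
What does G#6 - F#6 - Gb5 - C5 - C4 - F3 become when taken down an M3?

E6 D6 Ebb5 Ab4 Ab3 Db3

G#6: a third down reaches E, and 4 semitones makes it E6.
F#6 down a major third is D6.
A major third down from Gb5 gives Ebb5.
C5: a third down reaches A, and 4 semitones makes it Ab4.
C4 down a major third is Ab3.
A major third down from F3 gives Db3.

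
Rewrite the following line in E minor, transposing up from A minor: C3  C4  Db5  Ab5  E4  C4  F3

G3 G4 Ab5 Eb6 B4 G4 C4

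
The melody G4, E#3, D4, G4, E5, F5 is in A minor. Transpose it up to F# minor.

From A up to F# is a major sixth; apply that to each pitch.
G4 gives E5
E#3 gives C##4
D4 gives B4
G4 gives E5
E5 gives C#6
F5 gives D6

E5 C##4 B4 E5 C#6 D6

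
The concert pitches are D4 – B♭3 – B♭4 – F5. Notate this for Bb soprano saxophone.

Written C4 sounds as Bb3 on the Bb soprano saxophone, so concert pitches are written a major second up.
D4 → E4
Bb3 → C4
Bb4 → C5
F5 → G5

E4 C4 C5 G5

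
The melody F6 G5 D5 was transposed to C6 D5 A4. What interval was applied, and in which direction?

down a perfect fourth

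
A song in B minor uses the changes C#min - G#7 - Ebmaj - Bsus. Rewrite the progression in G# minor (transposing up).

A#min E#7 Cmaj G#sus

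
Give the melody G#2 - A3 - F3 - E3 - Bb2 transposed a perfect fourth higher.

C#3 D4 Bb3 A3 Eb3

A perfect fourth up from G#2 gives C#3.
A perfect fourth up from A3 gives D4.
A perfect fourth up from F3 gives Bb3.
A perfect fourth up from E3 gives A3.
A perfect fourth up from Bb2 gives Eb3.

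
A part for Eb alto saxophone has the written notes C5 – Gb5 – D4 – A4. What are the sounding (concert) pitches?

Written C4 on the Eb alto saxophone sounds as Eb3, a major sixth lower; apply that shift to every note.
C5 gives Eb4
Gb5 gives Bbb4
D4 gives F3
A4 gives C4

Eb4 Bbb4 F3 C4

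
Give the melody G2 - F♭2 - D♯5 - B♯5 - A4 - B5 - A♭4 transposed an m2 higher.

Ab2 Gbb2 E5 C#6 Bb4 C6 Bbb4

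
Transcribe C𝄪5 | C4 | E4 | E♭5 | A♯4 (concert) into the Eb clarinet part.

The Eb clarinet sounds a minor third above written, so the written part must be a minor third below concert — transpose each note down.
C##5 gives A##4
C4 gives A3
E4 gives C#4
Eb5 gives C5
A#4 gives F##4

A##4 A3 C#4 C5 F##4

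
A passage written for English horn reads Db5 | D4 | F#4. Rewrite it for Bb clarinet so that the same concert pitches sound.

Ab4 A3 C#4

First find concert pitch: the English horn sounds a perfect fifth below written, so Db5 D4 F#4 sounds Gb4 G3 B3.
Then write for Bb clarinet: it sounds a major second below written, so the part must be a major second above concert.
Gb4 → Ab4
G3 → A3
B3 → C#4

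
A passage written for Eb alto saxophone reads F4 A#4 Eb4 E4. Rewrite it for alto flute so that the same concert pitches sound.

Db4 F#4 Cb4 C4

First find concert pitch: the Eb alto saxophone sounds a major sixth below written, so F4 A#4 Eb4 E4 sounds Ab3 C#4 Gb3 G3.
Then write for alto flute: it sounds a perfect fourth below written, so the part must be a perfect fourth above concert.
Ab3 → Db4
C#4 → F#4
Gb3 → Cb4
G3 → C4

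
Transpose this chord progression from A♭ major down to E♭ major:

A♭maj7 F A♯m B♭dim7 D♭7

Ebmaj7 C E#m Fdim7 Ab7

A♭ major down to E♭ major is a perfect fourth; each chord root moves by that interval while the quality stays the same.
A♭maj7: root A♭ down a perfect fourth → Eb, giving Ebmaj7.
F: root F down a perfect fourth → C, giving C.
A♯m: root A♯ down a perfect fourth → E#, giving E#m.
B♭dim7: root B♭ down a perfect fourth → F, giving Fdim7.
D♭7: root D♭ down a perfect fourth → Ab, giving Ab7.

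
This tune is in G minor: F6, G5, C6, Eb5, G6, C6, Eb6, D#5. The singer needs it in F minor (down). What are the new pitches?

Eb6 F5 Bb5 Db5 F6 Bb5 Db6 C#5

From G down to F is a major second; apply that to each pitch.
F6 -> Eb6
G5 -> F5
C6 -> Bb5
Eb5 -> Db5
G6 -> F6
C6 -> Bb5
Eb6 -> Db6
D#5 -> C#5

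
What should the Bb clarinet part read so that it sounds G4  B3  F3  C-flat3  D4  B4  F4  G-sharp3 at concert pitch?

A4 C#4 G3 Db3 E4 C#5 G4 A#3

Written C4 sounds as Bb3 on the Bb clarinet, so concert pitches are written a major second up.
G4 → A4
B3 → C#4
F3 → G3
Cb3 → Db3
D4 → E4
B4 → C#5
F4 → G4
G#3 → A#3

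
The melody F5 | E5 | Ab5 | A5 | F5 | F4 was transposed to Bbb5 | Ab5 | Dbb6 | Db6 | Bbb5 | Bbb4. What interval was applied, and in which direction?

up a diminished fourth

Take the first pair: F5 → Bbb5. F to B spans 4 letter names, so the interval is some kind of fourth.
F5 to Bbb5 is 4 semitones, which makes it a diminished fourth; the second version is higher, so the direction is up.
Checking another pair — F4 → Bbb4 — gives the same interval.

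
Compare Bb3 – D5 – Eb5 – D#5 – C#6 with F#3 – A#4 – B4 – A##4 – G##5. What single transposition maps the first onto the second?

down a diminished fourth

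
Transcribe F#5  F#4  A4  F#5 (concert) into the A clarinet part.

A5 A4 C5 A5

The A clarinet sounds a minor third below written, so the written part must be a minor third above concert — transpose each note up.
F#5 -> A5
F#4 -> A4
A4 -> C5
F#5 -> A5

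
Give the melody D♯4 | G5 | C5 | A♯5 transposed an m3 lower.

B#3 E5 A4 F##5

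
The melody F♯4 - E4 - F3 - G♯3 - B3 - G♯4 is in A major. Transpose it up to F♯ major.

A major to F♯ major up is a major sixth, so every note moves up by that interval.
F#4 gives D#5
E4 gives C#5
F3 gives D4
G#3 gives E#4
B3 gives G#4
G#4 gives E#5

D#5 C#5 D4 E#4 G#4 E#5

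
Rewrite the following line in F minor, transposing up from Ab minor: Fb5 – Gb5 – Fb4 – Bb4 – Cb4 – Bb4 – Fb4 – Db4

Ab minor to F minor up is a major sixth, so every note moves up by that interval.
Fb5 → Db6
Gb5 → Eb6
Fb4 → Db5
Bb4 → G5
Cb4 → Ab4
Bb4 → G5
Fb4 → Db5
Db4 → Bb4

Db6 Eb6 Db5 G5 Ab4 G5 Db5 Bb4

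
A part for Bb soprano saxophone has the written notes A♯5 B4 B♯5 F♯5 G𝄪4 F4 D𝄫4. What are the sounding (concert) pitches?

G#5 A4 A#5 E5 F##4 Eb4 Cbb4

Written C4 on the Bb soprano saxophone sounds as Bb3, a major second lower; apply that shift to every note.
A#5 becomes G#5
B4 becomes A4
B#5 becomes A#5
F#5 becomes E5
G##4 becomes F##4
F4 becomes Eb4
Dbb4 becomes Cbb4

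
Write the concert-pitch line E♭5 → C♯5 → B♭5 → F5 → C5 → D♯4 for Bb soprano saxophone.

F5 D#5 C6 G5 D5 E#4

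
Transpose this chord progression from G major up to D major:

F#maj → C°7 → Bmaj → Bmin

G major up to D major is a perfect fifth; each chord root moves by that interval while the quality stays the same.
F#maj: root F# up a perfect fifth → C#, giving C#maj.
C°7: root C up a perfect fifth → G, giving G°7.
Bmaj: root B up a perfect fifth → F#, giving F#maj.
Bmin: root B up a perfect fifth → F#, giving F#min.

C#maj G°7 F#maj F#min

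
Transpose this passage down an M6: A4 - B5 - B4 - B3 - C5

C4 D5 D4 D3 Eb4

A4 becomes C4
B5 becomes D5
B4 becomes D4
B3 becomes D3
C5 becomes Eb4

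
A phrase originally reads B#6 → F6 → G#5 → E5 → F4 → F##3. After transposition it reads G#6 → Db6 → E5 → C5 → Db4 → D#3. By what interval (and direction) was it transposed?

down a major third

Take the first pair: B#6 → G#6. B to G spans 3 letter names, so the interval is some kind of third.
G#6 to B#6 is 4 semitones, which makes it a major third; the second version is lower, so the direction is down.
Checking another pair — F##3 → D#3 — gives the same interval.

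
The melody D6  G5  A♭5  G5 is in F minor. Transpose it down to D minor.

B5 E5 F5 E5

From F down to D is a minor third; apply that to each pitch.
D6 -> B5
G5 -> E5
Ab5 -> F5
G5 -> E5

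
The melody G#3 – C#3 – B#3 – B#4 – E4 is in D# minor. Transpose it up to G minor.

C4 F3 E4 E5 Ab4

D# minor to G minor up is a diminished fourth, so every note moves up by that interval.
G#3 gives C4
C#3 gives F3
B#3 gives E4
B#4 gives E5
E4 gives Ab4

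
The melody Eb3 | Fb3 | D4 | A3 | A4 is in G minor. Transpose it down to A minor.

From G down to A is a minor seventh; apply that to each pitch.
Eb3 → F2
Fb3 → Gb2
D4 → E3
A3 → B2
A4 → B3

F2 Gb2 E3 B2 B3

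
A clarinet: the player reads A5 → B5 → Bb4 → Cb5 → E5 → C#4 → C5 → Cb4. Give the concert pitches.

F#5 G#5 G4 Ab4 C#5 A#3 A4 Ab3

The A clarinet sounds a minor third below written, so transpose each written note down a minor third.
A5 becomes F#5
B5 becomes G#5
Bb4 becomes G4
Cb5 becomes Ab4
E5 becomes C#5
C#4 becomes A#3
C5 becomes A4
Cb4 becomes Ab3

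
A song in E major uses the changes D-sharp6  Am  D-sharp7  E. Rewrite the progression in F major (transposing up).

E major up to F major is a minor second; each chord root moves by that interval while the quality stays the same.
D-sharp6: root D-sharp up a minor second → E, giving E6.
Am: root A up a minor second → Bb, giving Bbm.
D-sharp7: root D-sharp up a minor second → E, giving E7.
E: root E up a minor second → F, giving F.

E6 Bbm E7 F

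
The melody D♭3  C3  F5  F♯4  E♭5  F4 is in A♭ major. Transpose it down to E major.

A2 G#2 C#5 C##4 B4 C#4

A♭ major to E major down is a diminished fourth, so every note moves down by that interval.
Db3 becomes A2
C3 becomes G#2
F5 becomes C#5
F#4 becomes C##4
Eb5 becomes B4
F4 becomes C#4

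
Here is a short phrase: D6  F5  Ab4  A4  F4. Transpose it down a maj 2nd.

D6 to C6
F5 to Eb5
Ab4 to Gb4
A4 to G4
F4 to Eb4

C6 Eb5 Gb4 G4 Eb4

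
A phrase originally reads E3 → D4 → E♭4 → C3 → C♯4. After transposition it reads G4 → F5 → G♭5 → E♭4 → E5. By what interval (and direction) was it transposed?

Take the first pair: E3 → G4. E to G spans 10 letter names, so the interval is some kind of tenth.
E3 to G4 is 15 semitones, which makes it a minor tenth; the second version is higher, so the direction is up.
Checking another pair — C#4 → E5 — gives the same interval.

up a minor tenth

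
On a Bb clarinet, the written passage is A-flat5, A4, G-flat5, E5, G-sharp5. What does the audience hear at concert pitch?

The Bb clarinet sounds a major second below written, so transpose each written note down a major second.
Ab5 becomes Gb5
A4 becomes G4
Gb5 becomes Fb5
E5 becomes D5
G#5 becomes F#5

Gb5 G4 Fb5 D5 F#5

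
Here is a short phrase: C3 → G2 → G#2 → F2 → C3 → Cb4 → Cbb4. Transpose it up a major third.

C3 to E3
G2 to B2
G#2 to B#2
F2 to A2
C3 to E3
Cb4 to Eb4
Cbb4 to Ebb4

E3 B2 B#2 A2 E3 Eb4 Ebb4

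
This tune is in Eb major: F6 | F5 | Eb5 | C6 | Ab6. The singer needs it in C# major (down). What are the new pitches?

D#6 D#5 C#5 A#5 F#6

From Eb down to C# is a diminished third; apply that to each pitch.
F6 → D#6
F5 → D#5
Eb5 → C#5
C6 → A#5
Ab6 → F#6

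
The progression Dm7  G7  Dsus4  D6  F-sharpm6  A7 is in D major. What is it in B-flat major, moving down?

Bbm7 Eb7 Bbsus4 Bb6 Dm6 F7

D major down to B-flat major is a major third; each chord root moves by that interval while the quality stays the same.
Dm7: root D down a major third → Bb, giving Bbm7.
G7: root G down a major third → Eb, giving Eb7.
Dsus4: root D down a major third → Bb, giving Bbsus4.
D6: root D down a major third → Bb, giving Bb6.
F-sharpm6: root F-sharp down a major third → D, giving Dm6.
A7: root A down a major third → F, giving F7.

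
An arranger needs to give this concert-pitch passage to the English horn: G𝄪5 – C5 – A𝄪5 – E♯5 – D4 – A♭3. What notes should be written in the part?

The English horn sounds a perfect fifth below written, so the written part must be a perfect fifth above concert — transpose each note up.
G##5 -> D##6
C5 -> G5
A##5 -> E##6
E#5 -> B#5
D4 -> A4
Ab3 -> Eb4

D##6 G5 E##6 B#5 A4 Eb4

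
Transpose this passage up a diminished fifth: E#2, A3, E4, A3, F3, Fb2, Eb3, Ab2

B2 Eb4 Bb4 Eb4 Cb4 Cbb3 Bbb3 Ebb3

E#2: a fifth up reaches B, and 6 semitones makes it B2.
A3: a fifth up reaches E, and 6 semitones makes it Eb4.
A diminished fifth up from E4 gives Bb4.
A3 up a diminished fifth is Eb4.
F3: a fifth up reaches C, and 6 semitones makes it Cb4.
Fb2: a fifth up reaches C, and 6 semitones makes it Cbb3.
Eb3 up a diminished fifth is Bbb3.
Ab2: a fifth up reaches E, and 6 semitones makes it Ebb3.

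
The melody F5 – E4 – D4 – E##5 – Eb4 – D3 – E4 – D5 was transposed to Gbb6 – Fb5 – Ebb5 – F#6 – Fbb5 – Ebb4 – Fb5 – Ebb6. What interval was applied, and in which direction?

up a diminished ninth

From F5 to Gbb6 is 9 letter names — a ninth of some quality.
F5 to Gbb6 is 12 semitones, which makes it a diminished ninth; the second version is higher, so the direction is up.
Checking another pair — D5 → Ebb6 — gives the same interval.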